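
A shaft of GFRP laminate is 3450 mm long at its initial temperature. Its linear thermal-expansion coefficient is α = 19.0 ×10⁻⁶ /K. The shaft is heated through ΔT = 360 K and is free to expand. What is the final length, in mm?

3473.6 mm

ΔL = α·L₀·ΔT = 19.0×10⁻⁶ × 3450 mm × 360.0 K = 23.6 mm.
L = L₀ + ΔL = 3450 + 23.6 = 3473.6 mm.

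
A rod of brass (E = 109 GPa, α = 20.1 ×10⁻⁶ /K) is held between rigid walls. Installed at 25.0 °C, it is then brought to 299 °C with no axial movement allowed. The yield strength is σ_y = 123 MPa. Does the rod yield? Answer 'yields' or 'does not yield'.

yields

ΔT = 274.0 K. Constrained thermal stress σ = E·α·ΔT = 109.0×10³ MPa × 20.1×10⁻⁶ × 274.0 = 600 MPa (compressive).
Compare to σ_y = 123 MPa: σ ≥ σ_y, so it yields.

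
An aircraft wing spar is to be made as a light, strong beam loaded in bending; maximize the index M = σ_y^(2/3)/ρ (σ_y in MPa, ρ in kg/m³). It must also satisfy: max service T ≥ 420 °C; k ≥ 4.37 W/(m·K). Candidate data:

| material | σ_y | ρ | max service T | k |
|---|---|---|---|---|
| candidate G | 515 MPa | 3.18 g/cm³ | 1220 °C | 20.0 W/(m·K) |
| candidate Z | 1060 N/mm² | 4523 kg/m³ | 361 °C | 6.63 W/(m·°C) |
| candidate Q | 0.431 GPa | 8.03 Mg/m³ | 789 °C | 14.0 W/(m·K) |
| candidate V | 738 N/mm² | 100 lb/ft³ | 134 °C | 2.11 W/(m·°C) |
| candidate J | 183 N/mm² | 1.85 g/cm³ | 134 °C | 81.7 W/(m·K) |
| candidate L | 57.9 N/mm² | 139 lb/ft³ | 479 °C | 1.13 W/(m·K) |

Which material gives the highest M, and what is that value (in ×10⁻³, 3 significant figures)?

candidate G, M = 20.2×10⁻³

Screen on constraints: max service T ≥ 420 °C; k ≥ 4.37 W/(m·K). Survivors: candidate G, candidate Q.
In SI units:
  candidate G: σ_y = 515.0 MPa, ρ = 3180 kg/m³
  candidate Q: σ_y = 431.0 MPa, ρ = 8030 kg/m³
  candidate G: M = 20.2×10⁻³
  candidate Q: M = 7.11×10⁻³
The maximum is for candidate G.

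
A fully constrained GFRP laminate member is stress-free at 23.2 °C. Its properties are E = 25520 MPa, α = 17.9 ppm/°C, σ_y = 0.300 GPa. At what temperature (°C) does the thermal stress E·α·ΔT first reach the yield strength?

E = 25520 MPa = 25.52 GPa.
σ_y = 0.300 GPa = 300.0 MPa.
E·α·ΔT = 300.0 MPa ⇒ ΔT = 300.0 / (25.52×10³ × 17.9×10⁻⁶) = 656.7 K.
T = 23.2 + 656.7 = 679.9 °C.

680 °C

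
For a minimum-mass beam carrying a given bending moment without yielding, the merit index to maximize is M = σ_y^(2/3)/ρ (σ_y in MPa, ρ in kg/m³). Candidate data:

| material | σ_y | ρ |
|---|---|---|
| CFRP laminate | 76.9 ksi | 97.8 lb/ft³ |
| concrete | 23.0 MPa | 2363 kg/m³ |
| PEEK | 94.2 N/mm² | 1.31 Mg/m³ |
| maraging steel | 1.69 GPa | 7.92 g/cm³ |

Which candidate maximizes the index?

Convert each candidate to consistent units, then evaluate M:
  CFRP laminate: σ_y = 530.2 MPa, ρ = 1567 kg/m³
  concrete: σ_y = 23.00 MPa, ρ = 2363 kg/m³
  PEEK: σ_y = 94.20 MPa, ρ = 1310 kg/m³
  maraging steel: σ_y = 1690 MPa, ρ = 7920 kg/m³
  CFRP laminate: M = 41.8×10⁻³
  maraging steel: M = 17.9×10⁻³
  PEEK: M = 15.8×10⁻³
  concrete: M = 3.42×10⁻³
CFRP laminate ranks first.

CFRP laminate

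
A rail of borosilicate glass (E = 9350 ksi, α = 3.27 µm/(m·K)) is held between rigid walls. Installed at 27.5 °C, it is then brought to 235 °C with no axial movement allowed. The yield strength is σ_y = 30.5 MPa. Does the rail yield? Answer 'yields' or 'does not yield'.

yields

E = 9350 ksi = 64.47 GPa.
ΔT = 207.5 K. Constrained thermal stress σ = E·α·ΔT = 64.47×10³ MPa × 3.27×10⁻⁶ × 207.5 = 43.7 MPa (compressive).
Compare to σ_y = 30.5 MPa: σ ≥ σ_y, so it yields.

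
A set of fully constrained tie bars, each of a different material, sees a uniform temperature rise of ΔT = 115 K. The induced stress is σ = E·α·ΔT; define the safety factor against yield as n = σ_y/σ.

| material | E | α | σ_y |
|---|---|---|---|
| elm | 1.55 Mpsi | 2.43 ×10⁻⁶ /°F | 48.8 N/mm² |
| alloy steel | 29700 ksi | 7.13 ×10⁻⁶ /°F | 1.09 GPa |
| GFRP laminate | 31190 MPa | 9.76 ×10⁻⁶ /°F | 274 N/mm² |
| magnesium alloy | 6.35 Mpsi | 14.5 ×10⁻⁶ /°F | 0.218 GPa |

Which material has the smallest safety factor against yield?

Per material, after unit conversion:
  elm: E = 10.69, α = 4.37, σ_y = 48.80 → σ = 5.38 MPa, n = 9.08
  alloy steel: E = 204.8, α = 12.8, σ_y = 1090 → σ = 302 MPa, n = 3.61
  GFRP laminate: E = 31.19, α = 17.6, σ_y = 274.0 → σ = 63.0 MPa, n = 4.35
  magnesium alloy: E = 43.78, α = 26.1, σ_y = 218.0 → σ = 131 MPa, n = 1.66
The minimum is magnesium alloy at n = 1.66.

magnesium alloy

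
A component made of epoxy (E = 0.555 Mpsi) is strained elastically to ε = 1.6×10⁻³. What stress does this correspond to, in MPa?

6.12 MPa

E = 0.555 Mpsi = 3.827 GPa.
σ = E·ε = 3827 MPa × 1.6×10⁻³ = 6.12 MPa.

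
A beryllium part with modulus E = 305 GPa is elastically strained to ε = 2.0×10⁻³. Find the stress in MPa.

610 MPa

σ = E·ε = 305000 MPa × 2.0×10⁻³ = 610 MPa.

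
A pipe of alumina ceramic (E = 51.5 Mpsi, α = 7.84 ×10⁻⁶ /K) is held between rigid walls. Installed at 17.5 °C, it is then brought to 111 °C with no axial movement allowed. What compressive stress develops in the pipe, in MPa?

260 MPa

E = 51.5 Mpsi = 355.1 GPa.
ΔT = 93.50 K. Constrained thermal stress σ = E·α·ΔT = 355.1×10³ MPa × 7.84×10⁻⁶ × 93.50 = 260 MPa (compressive).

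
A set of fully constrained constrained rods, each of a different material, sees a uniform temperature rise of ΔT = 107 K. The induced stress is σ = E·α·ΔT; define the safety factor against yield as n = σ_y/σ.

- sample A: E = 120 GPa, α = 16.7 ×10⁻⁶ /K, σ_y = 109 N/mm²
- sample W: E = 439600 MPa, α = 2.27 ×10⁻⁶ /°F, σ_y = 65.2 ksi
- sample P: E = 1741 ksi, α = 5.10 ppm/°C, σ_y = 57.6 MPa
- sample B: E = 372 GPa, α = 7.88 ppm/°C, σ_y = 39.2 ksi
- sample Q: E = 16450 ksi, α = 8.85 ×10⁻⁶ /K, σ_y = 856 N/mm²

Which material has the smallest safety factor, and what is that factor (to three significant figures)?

sample A, n = 0.508

With everything in SI (GPa, ×10⁻⁶/K, MPa):
  sample A: E = 120.0, α = 16.7, σ_y = 109.0 → σ = 214 MPa, n = 0.508
  sample W: E = 439.6, α = 4.09, σ_y = 449.5 → σ = 192 MPa, n = 2.34
  sample P: E = 12.00, α = 5.10, σ_y = 57.60 → σ = 6.55 MPa, n = 8.79
  sample B: E = 372.0, α = 7.88, σ_y = 270.3 → σ = 314 MPa, n = 0.862
  sample Q: E = 113.4, α = 8.85, σ_y = 856.0 → σ = 107 MPa, n = 7.97
The minimum is sample A at n = 0.508.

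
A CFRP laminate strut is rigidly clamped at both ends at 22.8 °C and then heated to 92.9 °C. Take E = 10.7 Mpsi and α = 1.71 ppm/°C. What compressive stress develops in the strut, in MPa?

8.84 MPa

E = 10.7 Mpsi = 73.77 GPa.
ΔT = 70.10 K. Constrained thermal stress σ = E·α·ΔT = 73.77×10³ MPa × 1.71×10⁻⁶ × 70.10 = 8.84 MPa (compressive).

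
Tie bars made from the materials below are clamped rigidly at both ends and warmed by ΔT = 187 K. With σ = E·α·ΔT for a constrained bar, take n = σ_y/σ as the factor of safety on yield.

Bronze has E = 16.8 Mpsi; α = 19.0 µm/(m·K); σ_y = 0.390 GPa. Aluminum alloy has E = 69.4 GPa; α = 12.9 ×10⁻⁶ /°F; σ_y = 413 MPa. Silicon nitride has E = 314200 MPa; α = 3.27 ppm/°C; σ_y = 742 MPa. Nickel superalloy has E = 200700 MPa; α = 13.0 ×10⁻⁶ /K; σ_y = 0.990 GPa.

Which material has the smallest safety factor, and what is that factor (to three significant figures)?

Per material, after unit conversion:
  bronze: E = 115.8, α = 19.0, σ_y = 390.0 → σ = 412 MPa, n = 0.948
  aluminum alloy: E = 69.40, α = 23.2, σ_y = 413.0 → σ = 301 MPa, n = 1.37
  silicon nitride: E = 314.2, α = 3.27, σ_y = 742.0 → σ = 192 MPa, n = 3.86
  nickel superalloy: E = 200.7, α = 13.0, σ_y = 990.0 → σ = 488 MPa, n = 2.03
Bronze has the lowest safety factor, n = 0.948.

bronze, n = 0.948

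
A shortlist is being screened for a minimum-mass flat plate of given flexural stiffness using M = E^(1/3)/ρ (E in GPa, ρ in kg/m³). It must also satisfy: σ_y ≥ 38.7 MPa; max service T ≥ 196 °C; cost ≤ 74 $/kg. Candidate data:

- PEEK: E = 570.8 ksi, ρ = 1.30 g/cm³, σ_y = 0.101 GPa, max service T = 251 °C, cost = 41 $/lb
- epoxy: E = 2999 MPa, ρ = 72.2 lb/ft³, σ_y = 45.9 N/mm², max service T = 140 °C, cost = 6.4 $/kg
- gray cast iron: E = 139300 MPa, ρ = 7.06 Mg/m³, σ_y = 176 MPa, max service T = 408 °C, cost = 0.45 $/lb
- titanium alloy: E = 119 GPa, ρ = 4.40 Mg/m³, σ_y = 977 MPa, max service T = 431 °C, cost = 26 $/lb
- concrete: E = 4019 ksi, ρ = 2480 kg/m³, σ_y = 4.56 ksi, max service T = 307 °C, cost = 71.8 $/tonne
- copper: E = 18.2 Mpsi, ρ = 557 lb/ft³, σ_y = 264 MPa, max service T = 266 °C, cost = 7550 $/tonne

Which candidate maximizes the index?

titanium alloy

Screen on constraints: σ_y ≥ 38.7 MPa; max service T ≥ 196 °C; cost ≤ 74 $/kg. Survivors: gray cast iron, titanium alloy, copper.
Normalizing units and computing the index:
  gray cast iron: E = 139.3 GPa, ρ = 7060 kg/m³
  titanium alloy: E = 119.0 GPa, ρ = 4400 kg/m³
  copper: E = 125.5 GPa, ρ = 8922 kg/m³
  titanium alloy: M = 1.12×10⁻³
  gray cast iron: M = 0.734×10⁻³
  copper: M = 0.561×10⁻³
The maximum is for titanium alloy.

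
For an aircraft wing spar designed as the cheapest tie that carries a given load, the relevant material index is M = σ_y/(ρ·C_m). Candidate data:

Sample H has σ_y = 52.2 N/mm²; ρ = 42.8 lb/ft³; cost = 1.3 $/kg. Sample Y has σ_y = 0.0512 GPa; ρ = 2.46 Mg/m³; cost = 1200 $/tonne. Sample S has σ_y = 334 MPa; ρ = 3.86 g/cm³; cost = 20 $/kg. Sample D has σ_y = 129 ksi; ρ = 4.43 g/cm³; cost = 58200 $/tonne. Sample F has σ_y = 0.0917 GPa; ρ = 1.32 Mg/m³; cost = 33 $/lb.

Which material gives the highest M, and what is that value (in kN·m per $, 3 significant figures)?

sample H, M = 58.6 kN·m per $

Normalizing units and computing the index:
  sample H: σ_y = 52.20 MPa, ρ = 685.6 kg/m³, cost = 1.300 $/kg
  sample Y: σ_y = 51.20 MPa, ρ = 2460 kg/m³, cost = 1.200 $/kg
  sample S: σ_y = 334.0 MPa, ρ = 3860 kg/m³, cost = 20.00 $/kg
  sample D: σ_y = 889.4 MPa, ρ = 4430 kg/m³, cost = 58.20 $/kg
  sample F: σ_y = 91.70 MPa, ρ = 1320 kg/m³, cost = 72.75 $/kg
  sample H: M = 58.6 kN·m per $
  sample Y: M = 17.3 kN·m per $
  sample S: M = 4.33 kN·m per $
  sample D: M = 3.45 kN·m per $
  sample F: M = 0.955 kN·m per $
Sample H ranks first.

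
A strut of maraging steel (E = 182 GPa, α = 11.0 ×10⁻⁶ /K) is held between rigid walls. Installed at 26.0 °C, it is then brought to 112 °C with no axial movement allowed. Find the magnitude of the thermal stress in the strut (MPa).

ΔT = 86.00 K. Constrained thermal stress σ = E·α·ΔT = 182.0×10³ MPa × 11.0×10⁻⁶ × 86.00 = 172 MPa (compressive).

172 MPa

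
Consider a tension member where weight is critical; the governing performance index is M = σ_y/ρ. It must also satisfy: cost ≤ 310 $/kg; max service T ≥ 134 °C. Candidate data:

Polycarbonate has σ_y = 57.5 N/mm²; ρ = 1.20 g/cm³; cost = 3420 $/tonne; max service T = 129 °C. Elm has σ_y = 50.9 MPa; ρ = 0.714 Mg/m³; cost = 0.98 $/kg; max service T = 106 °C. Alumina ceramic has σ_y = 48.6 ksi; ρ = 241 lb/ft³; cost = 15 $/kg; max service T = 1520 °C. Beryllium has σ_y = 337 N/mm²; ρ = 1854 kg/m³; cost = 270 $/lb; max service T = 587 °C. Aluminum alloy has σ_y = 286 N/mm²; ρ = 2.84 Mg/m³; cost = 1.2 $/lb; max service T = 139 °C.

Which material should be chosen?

aluminum alloy

Screen on constraints: cost ≤ 310 $/kg; max service T ≥ 134 °C. Survivors: alumina ceramic, aluminum alloy.
In SI units:
  alumina ceramic: σ_y = 335.1 MPa, ρ = 3860 kg/m³
  aluminum alloy: σ_y = 286.0 MPa, ρ = 2840 kg/m³
  aluminum alloy: M = 101 kN·m/kg
  alumina ceramic: M = 86.8 kN·m/kg
The maximum is for aluminum alloy.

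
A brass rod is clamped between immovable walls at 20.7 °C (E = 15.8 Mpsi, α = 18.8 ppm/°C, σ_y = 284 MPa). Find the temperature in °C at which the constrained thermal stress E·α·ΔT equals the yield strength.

159 °C

E = 15.8 Mpsi = 108.9 GPa.
E·α·ΔT = 284.0 MPa ⇒ ΔT = 284.0 / (108.9×10³ × 18.8×10⁻⁶) = 138.7 K.
T = 20.7 + 138.7 = 159.4 °C.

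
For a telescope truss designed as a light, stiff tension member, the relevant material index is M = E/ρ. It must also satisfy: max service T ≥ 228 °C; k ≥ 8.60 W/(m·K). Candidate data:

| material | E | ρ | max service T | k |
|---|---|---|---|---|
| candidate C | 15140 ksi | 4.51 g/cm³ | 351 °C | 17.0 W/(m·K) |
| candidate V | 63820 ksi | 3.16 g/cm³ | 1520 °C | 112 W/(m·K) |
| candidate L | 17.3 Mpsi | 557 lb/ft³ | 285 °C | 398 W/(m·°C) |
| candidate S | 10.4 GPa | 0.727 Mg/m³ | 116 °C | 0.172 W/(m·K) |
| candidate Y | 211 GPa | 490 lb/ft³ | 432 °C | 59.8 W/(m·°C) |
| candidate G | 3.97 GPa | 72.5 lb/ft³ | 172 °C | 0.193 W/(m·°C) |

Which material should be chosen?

candidate V

Screen on constraints: max service T ≥ 228 °C; k ≥ 8.60 W/(m·K). Survivors: candidate C, candidate V, candidate L, candidate Y.
Normalizing units and computing the index:
  candidate C: E = 104.4 GPa, ρ = 4510 kg/m³
  candidate V: E = 440.0 GPa, ρ = 3160 kg/m³
  candidate L: E = 119.3 GPa, ρ = 8922 kg/m³
  candidate Y: E = 211.0 GPa, ρ = 7849 kg/m³
  candidate V: M = 139 MN·m/kg
  candidate Y: M = 26.9 MN·m/kg
  candidate C: M = 23.1 MN·m/kg
  candidate L: M = 13.4 MN·m/kg
Highest index: candidate V.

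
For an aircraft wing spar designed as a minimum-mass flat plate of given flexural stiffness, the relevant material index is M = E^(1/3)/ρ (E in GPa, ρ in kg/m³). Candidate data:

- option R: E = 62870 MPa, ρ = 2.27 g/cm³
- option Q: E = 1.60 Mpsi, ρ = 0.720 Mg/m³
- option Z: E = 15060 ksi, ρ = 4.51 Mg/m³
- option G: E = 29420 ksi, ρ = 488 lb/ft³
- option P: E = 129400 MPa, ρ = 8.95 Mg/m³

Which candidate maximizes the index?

After converting to SI:
  option R: E = 62.87 GPa, ρ = 2270 kg/m³
  option Q: E = 11.03 GPa, ρ = 720.0 kg/m³
  option Z: E = 103.8 GPa, ρ = 4510 kg/m³
  option G: E = 202.8 GPa, ρ = 7817 kg/m³
  option P: E = 129.4 GPa, ρ = 8950 kg/m³
  option Q: M = 3.09×10⁻³
  option R: M = 1.75×10⁻³
  option Z: M = 1.04×10⁻³
  option G: M = 0.752×10⁻³
  option P: M = 0.565×10⁻³
The maximum is for option Q.

option Q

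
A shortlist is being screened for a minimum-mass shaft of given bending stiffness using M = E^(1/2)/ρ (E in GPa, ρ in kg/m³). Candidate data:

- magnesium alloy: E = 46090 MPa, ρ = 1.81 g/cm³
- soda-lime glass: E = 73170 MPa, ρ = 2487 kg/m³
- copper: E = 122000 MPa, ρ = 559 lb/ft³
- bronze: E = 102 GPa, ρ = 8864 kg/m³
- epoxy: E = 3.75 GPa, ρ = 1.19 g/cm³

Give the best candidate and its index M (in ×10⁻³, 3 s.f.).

In SI units:
  magnesium alloy: E = 46.09 GPa, ρ = 1810 kg/m³
  soda-lime glass: E = 73.17 GPa, ρ = 2487 kg/m³
  copper: E = 122.0 GPa, ρ = 8954 kg/m³
  bronze: E = 102.0 GPa, ρ = 8864 kg/m³
  epoxy: E = 3.750 GPa, ρ = 1190 kg/m³
  magnesium alloy: M = 3.75×10⁻³
  soda-lime glass: M = 3.44×10⁻³
  epoxy: M = 1.63×10⁻³
  copper: M = 1.23×10⁻³
  bronze: M = 1.14×10⁻³
The maximum is for magnesium alloy.

magnesium alloy, M = 3.75×10⁻³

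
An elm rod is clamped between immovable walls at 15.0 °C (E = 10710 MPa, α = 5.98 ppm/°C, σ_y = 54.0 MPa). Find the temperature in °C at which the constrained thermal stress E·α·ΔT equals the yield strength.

E = 10710 MPa = 10.71 GPa.
E·α·ΔT = 54.00 MPa ⇒ ΔT = 54.00 / (10.71×10³ × 5.98×10⁻⁶) = 843.1 K.
T = 15.0 + 843.1 = 858.1 °C.

858 °C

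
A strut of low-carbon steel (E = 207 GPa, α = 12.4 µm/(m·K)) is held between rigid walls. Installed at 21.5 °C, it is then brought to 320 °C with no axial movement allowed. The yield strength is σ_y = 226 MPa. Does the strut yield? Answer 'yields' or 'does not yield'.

ΔT = 298.5 K. Constrained thermal stress σ = E·α·ΔT = 207.0×10³ MPa × 12.4×10⁻⁶ × 298.5 = 766 MPa (compressive).
Compare to σ_y = 226 MPa: σ ≥ σ_y, so it yields.

yields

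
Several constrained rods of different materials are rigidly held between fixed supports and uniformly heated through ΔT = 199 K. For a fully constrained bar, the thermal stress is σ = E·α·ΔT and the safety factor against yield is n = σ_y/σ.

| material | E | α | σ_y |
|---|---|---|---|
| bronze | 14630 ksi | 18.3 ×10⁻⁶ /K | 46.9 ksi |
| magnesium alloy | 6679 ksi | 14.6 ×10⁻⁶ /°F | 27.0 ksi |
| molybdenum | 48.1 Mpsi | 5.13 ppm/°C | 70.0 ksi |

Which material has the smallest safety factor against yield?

In consistent units (E in GPa, α in ×10⁻⁶/K, σ_y in MPa):
  bronze: E = 100.9, α = 18.3, σ_y = 323.4 → σ = 367 MPa, n = 0.880
  magnesium alloy: E = 46.05, α = 26.3, σ_y = 186.2 → σ = 241 MPa, n = 0.773
  molybdenum: E = 331.6, α = 5.13, σ_y = 482.6 → σ = 339 MPa, n = 1.43
The minimum is magnesium alloy at n = 0.773.

magnesium alloy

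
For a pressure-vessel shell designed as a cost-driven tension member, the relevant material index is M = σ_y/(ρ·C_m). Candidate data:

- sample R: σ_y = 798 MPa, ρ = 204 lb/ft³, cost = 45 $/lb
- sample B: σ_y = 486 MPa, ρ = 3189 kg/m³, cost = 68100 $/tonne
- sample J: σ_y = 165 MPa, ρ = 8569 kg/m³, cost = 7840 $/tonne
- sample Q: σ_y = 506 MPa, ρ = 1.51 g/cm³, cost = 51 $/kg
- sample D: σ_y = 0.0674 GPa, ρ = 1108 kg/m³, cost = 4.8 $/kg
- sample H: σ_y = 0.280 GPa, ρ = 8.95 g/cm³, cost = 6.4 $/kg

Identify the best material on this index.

sample D

After converting to SI:
  sample R: σ_y = 798.0 MPa, ρ = 3268 kg/m³, cost = 99.21 $/kg
  sample B: σ_y = 486.0 MPa, ρ = 3189 kg/m³, cost = 68.10 $/kg
  sample J: σ_y = 165.0 MPa, ρ = 8569 kg/m³, cost = 7.840 $/kg
  sample Q: σ_y = 506.0 MPa, ρ = 1510 kg/m³, cost = 51.00 $/kg
  sample D: σ_y = 67.40 MPa, ρ = 1108 kg/m³, cost = 4.800 $/kg
  sample H: σ_y = 280.0 MPa, ρ = 8950 kg/m³, cost = 6.400 $/kg
  sample D: M = 12.7 kN·m per $
  sample Q: M = 6.57 kN·m per $
  sample H: M = 4.89 kN·m per $
  sample R: M = 2.46 kN·m per $
  sample J: M = 2.46 kN·m per $
  sample B: M = 2.24 kN·m per $
Sample D ranks first.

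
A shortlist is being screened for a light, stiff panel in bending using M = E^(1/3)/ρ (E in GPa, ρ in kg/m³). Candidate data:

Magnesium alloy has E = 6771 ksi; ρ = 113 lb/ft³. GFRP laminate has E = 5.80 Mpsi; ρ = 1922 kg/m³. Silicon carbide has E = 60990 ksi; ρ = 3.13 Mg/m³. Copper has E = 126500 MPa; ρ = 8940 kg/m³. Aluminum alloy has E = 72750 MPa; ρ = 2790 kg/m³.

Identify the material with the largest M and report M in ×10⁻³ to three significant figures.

Putting every candidate on a common basis:
  magnesium alloy: E = 46.68 GPa, ρ = 1810 kg/m³
  GFRP laminate: E = 39.99 GPa, ρ = 1922 kg/m³
  silicon carbide: E = 420.5 GPa, ρ = 3130 kg/m³
  copper: E = 126.5 GPa, ρ = 8940 kg/m³
  aluminum alloy: E = 72.75 GPa, ρ = 2790 kg/m³
  silicon carbide: M = 2.39×10⁻³
  magnesium alloy: M = 1.99×10⁻³
  GFRP laminate: M = 1.78×10⁻³
  aluminum alloy: M = 1.50×10⁻³
  copper: M = 0.562×10⁻³
Highest index: silicon carbide.

silicon carbide, M = 2.39×10⁻³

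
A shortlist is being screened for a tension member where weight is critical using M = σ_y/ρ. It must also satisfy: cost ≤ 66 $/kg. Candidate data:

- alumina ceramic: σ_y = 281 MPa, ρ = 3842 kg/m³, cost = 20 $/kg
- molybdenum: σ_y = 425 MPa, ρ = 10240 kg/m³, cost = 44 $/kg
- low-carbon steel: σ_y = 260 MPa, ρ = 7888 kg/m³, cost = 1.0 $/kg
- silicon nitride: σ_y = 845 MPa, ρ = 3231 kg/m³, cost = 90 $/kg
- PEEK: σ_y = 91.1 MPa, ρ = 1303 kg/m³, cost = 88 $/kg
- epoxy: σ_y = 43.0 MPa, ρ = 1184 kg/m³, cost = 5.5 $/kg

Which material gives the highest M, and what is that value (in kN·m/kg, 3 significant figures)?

Screen on constraints: cost ≤ 66 $/kg. Survivors: alumina ceramic, molybdenum, low-carbon steel, epoxy.
Computing M directly (units already consistent):
  alumina ceramic: M = 73.1 kN·m/kg
  molybdenum: M = 41.5 kN·m/kg
  epoxy: M = 36.3 kN·m/kg
  low-carbon steel: M = 33.0 kN·m/kg
The maximum is for alumina ceramic.

alumina ceramic, M = 73.1 kN·m/kg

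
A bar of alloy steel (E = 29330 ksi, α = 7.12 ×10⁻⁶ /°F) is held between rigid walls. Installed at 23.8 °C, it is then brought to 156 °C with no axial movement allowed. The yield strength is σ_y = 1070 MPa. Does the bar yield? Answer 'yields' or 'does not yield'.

does not yield

E = 29330 ksi = 202.2 GPa.
α = 7.12×10⁻⁶/°F × 9/5 = 12.8×10⁻⁶/K.
ΔT = 132.2 K. Constrained thermal stress σ = E·α·ΔT = 202.2×10³ MPa × 12.8×10⁻⁶ × 132.2 = 343 MPa (compressive).
Compare to σ_y = 1070 MPa: σ < σ_y, so it does not yield.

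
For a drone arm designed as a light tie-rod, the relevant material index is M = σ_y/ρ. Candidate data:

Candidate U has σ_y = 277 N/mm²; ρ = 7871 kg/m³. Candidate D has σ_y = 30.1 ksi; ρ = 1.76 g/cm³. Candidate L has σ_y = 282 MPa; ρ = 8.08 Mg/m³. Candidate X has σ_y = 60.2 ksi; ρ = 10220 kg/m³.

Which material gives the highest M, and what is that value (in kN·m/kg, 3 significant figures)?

Normalizing units and computing the index:
  candidate U: σ_y = 277.0 MPa, ρ = 7871 kg/m³
  candidate D: σ_y = 207.5 MPa, ρ = 1760 kg/m³
  candidate L: σ_y = 282.0 MPa, ρ = 8080 kg/m³
  candidate X: σ_y = 415.1 MPa, ρ = 10220 kg/m³
  candidate D: M = 118 kN·m/kg
  candidate X: M = 40.6 kN·m/kg
  candidate U: M = 35.2 kN·m/kg
  candidate L: M = 34.9 kN·m/kg
Highest index: candidate D.

candidate D, M = 118 kN·m/kg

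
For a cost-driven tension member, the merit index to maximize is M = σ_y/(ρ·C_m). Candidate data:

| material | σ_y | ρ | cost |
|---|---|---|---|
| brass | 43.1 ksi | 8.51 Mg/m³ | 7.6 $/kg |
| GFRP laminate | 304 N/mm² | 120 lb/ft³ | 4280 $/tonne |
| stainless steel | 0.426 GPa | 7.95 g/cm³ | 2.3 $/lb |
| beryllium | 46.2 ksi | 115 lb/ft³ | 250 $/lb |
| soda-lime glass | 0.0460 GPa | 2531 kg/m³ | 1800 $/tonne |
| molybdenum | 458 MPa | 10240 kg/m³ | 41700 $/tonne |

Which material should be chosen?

GFRP laminate

Normalizing units and computing the index:
  brass: σ_y = 297.2 MPa, ρ = 8510 kg/m³, cost = 7.600 $/kg
  GFRP laminate: σ_y = 304.0 MPa, ρ = 1922 kg/m³, cost = 4.280 $/kg
  stainless steel: σ_y = 426.0 MPa, ρ = 7950 kg/m³, cost = 5.071 $/kg
  beryllium: σ_y = 318.5 MPa, ρ = 1842 kg/m³, cost = 551.1 $/kg
  soda-lime glass: σ_y = 46.00 MPa, ρ = 2531 kg/m³, cost = 1.800 $/kg
  molybdenum: σ_y = 458.0 MPa, ρ = 10240 kg/m³, cost = 41.70 $/kg
  GFRP laminate: M = 37.0 kN·m per $
  stainless steel: M = 10.6 kN·m per $
  soda-lime glass: M = 10.1 kN·m per $
  brass: M = 4.59 kN·m per $
  molybdenum: M = 1.07 kN·m per $
  beryllium: M = 0.314 kN·m per $
GFRP laminate ranks first.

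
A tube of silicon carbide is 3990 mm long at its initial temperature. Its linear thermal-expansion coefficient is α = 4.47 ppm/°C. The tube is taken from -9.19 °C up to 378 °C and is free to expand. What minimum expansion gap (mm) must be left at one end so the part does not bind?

ΔT = 378 − (-9.19) = 387.2 K.
ΔL = α·L₀·ΔT = 4.47×10⁻⁶ × 3990 mm × 387.2 K = 6.91 mm.

6.91 mm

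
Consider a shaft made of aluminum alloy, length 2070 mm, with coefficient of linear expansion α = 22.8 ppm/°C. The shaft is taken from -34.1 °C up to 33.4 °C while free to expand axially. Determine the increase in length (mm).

ΔT = 33.4 − (-34.1) = 67.50 K.
ΔL = α·L₀·ΔT = 22.8×10⁻⁶ × 2070 mm × 67.50 K = 3.19 mm.

3.19 mm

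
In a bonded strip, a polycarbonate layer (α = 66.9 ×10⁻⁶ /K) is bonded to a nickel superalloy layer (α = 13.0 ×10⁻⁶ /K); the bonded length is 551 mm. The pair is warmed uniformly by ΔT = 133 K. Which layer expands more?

polycarbonate

α(polycarbonate) = 66.9×10⁻⁶/K vs α(nickel superalloy) = 13.0×10⁻⁶/K.
Higher α expands more for the same ΔT: polycarbonate.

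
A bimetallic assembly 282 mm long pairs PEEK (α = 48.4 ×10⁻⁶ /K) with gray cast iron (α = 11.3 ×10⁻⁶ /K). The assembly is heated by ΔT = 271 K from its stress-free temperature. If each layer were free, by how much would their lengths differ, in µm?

2840 µm

Δα = |48.4 − 11.3|×10⁻⁶/K = 37.1×10⁻⁶/K.
ΔL_mismatch = Δα·L·ΔT = 37.1×10⁻⁶ × 282.0 mm × 271.0 K = 2840 µm.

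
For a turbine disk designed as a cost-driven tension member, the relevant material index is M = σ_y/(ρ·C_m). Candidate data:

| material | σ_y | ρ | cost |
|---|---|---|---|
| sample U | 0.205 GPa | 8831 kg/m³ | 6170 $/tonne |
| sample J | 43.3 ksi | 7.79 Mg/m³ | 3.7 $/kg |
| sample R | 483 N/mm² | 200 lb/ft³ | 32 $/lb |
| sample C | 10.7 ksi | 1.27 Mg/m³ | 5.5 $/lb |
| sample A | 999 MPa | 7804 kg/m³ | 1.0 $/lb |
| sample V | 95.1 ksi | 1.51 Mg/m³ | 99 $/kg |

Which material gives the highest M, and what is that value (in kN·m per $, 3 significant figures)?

Normalizing units and computing the index:
  sample U: σ_y = 205.0 MPa, ρ = 8831 kg/m³, cost = 6.170 $/kg
  sample J: σ_y = 298.5 MPa, ρ = 7790 kg/m³, cost = 3.700 $/kg
  sample R: σ_y = 483.0 MPa, ρ = 3204 kg/m³, cost = 70.55 $/kg
  sample C: σ_y = 73.77 MPa, ρ = 1270 kg/m³, cost = 12.13 $/kg
  sample A: σ_y = 999.0 MPa, ρ = 7804 kg/m³, cost = 2.205 $/kg
  sample V: σ_y = 655.7 MPa, ρ = 1510 kg/m³, cost = 99.00 $/kg
  sample A: M = 58.1 kN·m per $
  sample J: M = 10.4 kN·m per $
  sample C: M = 4.79 kN·m per $
  sample V: M = 4.39 kN·m per $
  sample U: M = 3.76 kN·m per $
  sample R: M = 2.14 kN·m per $
Sample A ranks first.

sample A, M = 58.1 kN·m per $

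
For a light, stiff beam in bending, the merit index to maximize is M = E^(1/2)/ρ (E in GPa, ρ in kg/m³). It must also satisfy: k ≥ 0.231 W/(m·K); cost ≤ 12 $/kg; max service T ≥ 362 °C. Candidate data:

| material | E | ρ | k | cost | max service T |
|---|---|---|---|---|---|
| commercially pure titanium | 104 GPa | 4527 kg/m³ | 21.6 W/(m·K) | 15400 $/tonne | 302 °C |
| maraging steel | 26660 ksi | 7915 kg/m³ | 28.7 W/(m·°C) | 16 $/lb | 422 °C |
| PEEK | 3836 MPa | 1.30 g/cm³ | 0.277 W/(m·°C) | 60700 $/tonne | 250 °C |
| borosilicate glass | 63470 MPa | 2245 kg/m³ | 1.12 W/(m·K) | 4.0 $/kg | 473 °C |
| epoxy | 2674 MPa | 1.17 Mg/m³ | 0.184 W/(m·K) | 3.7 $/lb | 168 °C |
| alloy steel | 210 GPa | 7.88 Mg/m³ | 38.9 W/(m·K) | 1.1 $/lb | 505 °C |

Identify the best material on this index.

borosilicate glass

Screen on constraints: k ≥ 0.231 W/(m·K); cost ≤ 12 $/kg; max service T ≥ 362 °C. Survivors: borosilicate glass, alloy steel.
Convert each candidate to consistent units, then evaluate M:
  borosilicate glass: E = 63.47 GPa, ρ = 2245 kg/m³
  alloy steel: E = 210.0 GPa, ρ = 7880 kg/m³
  borosilicate glass: M = 3.55×10⁻³
  alloy steel: M = 1.84×10⁻³
Highest index: borosilicate glass.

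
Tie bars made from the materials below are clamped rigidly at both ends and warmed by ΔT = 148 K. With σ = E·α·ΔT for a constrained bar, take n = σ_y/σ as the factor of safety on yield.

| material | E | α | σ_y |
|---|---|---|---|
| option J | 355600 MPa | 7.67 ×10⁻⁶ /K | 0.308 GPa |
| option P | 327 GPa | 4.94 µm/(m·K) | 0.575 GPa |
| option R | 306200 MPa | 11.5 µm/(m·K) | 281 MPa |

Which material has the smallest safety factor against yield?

In consistent units (E in GPa, α in ×10⁻⁶/K, σ_y in MPa):
  option J: E = 355.6, α = 7.67, σ_y = 308.0 → σ = 404 MPa, n = 0.763
  option P: E = 327.0, α = 4.94, σ_y = 575.0 → σ = 239 MPa, n = 2.41
  option R: E = 306.2, α = 11.5, σ_y = 281.0 → σ = 521 MPa, n = 0.539
The minimum is option R at n = 0.539.

option R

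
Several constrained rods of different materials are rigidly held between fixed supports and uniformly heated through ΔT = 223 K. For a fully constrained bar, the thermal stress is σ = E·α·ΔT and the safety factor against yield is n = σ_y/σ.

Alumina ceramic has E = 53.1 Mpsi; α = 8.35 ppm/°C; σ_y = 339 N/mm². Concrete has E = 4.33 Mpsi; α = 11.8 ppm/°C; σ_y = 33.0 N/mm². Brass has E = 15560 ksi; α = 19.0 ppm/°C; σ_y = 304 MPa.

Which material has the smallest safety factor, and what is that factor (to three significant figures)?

concrete, n = 0.420

Converting E to GPa, α to ×10⁻⁶/K, σ_y to MPa, then σ and n for each:
  alumina ceramic: E = 366.1, α = 8.35, σ_y = 339.0 → σ = 682 MPa, n = 0.497
  concrete: E = 29.85, α = 11.8, σ_y = 33.00 → σ = 78.6 MPa, n = 0.420
  brass: E = 107.3, α = 19.0, σ_y = 304.0 → σ = 455 MPa, n = 0.669
Smallest n: concrete with n = 0.420.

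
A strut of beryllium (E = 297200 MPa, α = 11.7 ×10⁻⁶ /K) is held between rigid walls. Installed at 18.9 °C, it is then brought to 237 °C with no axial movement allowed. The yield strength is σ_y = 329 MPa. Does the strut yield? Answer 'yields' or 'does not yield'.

yields

E = 297200 MPa = 297.2 GPa.
ΔT = 218.1 K. Constrained thermal stress σ = E·α·ΔT = 297.2×10³ MPa × 11.7×10⁻⁶ × 218.1 = 758 MPa (compressive).
Compare to σ_y = 329 MPa: σ ≥ σ_y, so it yields.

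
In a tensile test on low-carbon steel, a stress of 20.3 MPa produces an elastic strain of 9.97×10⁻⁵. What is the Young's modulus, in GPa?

204 GPa

E = σ/ε = 20.3 MPa / 9.97×10⁻⁵ = 203600 MPa = 204 GPa.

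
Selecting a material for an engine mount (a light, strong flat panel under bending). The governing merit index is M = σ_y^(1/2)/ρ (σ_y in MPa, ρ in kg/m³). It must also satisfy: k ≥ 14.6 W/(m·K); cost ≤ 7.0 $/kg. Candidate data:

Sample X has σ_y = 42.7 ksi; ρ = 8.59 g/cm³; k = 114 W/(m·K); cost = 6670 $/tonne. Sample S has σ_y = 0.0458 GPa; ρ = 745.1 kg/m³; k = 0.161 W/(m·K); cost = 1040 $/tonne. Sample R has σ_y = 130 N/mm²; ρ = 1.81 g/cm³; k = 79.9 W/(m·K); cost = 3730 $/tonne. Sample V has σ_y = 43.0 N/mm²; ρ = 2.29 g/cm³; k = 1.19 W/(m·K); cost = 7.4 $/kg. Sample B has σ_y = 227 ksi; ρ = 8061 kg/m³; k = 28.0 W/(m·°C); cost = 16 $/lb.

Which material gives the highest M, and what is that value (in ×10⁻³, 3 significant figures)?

Screen on constraints: k ≥ 14.6 W/(m·K); cost ≤ 7.0 $/kg. Survivors: sample X, sample R.
In SI units:
  sample X: σ_y = 294.4 MPa, ρ = 8590 kg/m³
  sample R: σ_y = 130.0 MPa, ρ = 1810 kg/m³
  sample R: M = 6.30×10⁻³
  sample X: M = 2.00×10⁻³
Highest index: sample R.

sample R, M = 6.30×10⁻³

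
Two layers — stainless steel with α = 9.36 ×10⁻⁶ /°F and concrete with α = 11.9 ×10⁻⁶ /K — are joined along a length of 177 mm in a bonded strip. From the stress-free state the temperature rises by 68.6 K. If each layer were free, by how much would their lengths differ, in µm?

stainless steel: α = 9.36×10⁻⁶/°F × 9/5 = 16.8×10⁻⁶/K.
Δα = |16.8 − 11.9|×10⁻⁶/K = 4.95×10⁻⁶/K.
ΔL_mismatch = Δα·L·ΔT = 4.95×10⁻⁶ × 177.0 mm × 68.6 K = 60.1 µm.

60.1 µm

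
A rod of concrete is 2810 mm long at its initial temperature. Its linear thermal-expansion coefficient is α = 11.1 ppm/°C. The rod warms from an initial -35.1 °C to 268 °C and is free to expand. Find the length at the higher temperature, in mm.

2819.5 mm

ΔT = 268 − (-35.1) = 303.1 K.
ΔL = α·L₀·ΔT = 11.1×10⁻⁶ × 2810 mm × 303.1 K = 9.45 mm.
L = L₀ + ΔL = 2810 + 9.45 = 2819.5 mm.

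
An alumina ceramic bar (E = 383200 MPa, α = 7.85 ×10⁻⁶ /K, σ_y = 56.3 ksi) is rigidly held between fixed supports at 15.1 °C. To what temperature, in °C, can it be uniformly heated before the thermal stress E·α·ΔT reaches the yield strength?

144 °C

E = 383200 MPa = 383.2 GPa.
σ_y = 56.3 ksi = 388.2 MPa.
E·α·ΔT = 388.2 MPa ⇒ ΔT = 388.2 / (383.2×10³ × 7.85×10⁻⁶) = 129.0 K.
T = 15.1 + 129.0 = 144.1 °C.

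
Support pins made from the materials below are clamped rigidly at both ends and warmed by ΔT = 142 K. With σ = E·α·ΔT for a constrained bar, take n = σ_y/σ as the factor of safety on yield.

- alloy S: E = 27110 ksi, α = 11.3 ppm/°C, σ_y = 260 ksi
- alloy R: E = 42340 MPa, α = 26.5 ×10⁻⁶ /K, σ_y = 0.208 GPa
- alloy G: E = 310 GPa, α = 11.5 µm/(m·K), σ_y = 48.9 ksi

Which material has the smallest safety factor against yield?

alloy G

In consistent units (E in GPa, α in ×10⁻⁶/K, σ_y in MPa):
  alloy S: E = 186.9, α = 11.3, σ_y = 1793 → σ = 300 MPa, n = 5.98
  alloy R: E = 42.34, α = 26.5, σ_y = 208.0 → σ = 159 MPa, n = 1.31
  alloy G: E = 310.0, α = 11.5, σ_y = 337.2 → σ = 506 MPa, n = 0.666
Smallest n: alloy G with n = 0.666.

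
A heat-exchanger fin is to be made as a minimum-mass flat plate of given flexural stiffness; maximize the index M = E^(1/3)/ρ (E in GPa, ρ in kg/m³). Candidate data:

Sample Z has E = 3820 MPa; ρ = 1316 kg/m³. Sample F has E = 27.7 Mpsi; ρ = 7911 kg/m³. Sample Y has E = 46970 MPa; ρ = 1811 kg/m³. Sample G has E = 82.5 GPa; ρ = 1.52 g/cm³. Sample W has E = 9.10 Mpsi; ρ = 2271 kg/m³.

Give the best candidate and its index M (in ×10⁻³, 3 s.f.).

Putting every candidate on a common basis:
  sample Z: E = 3.820 GPa, ρ = 1316 kg/m³
  sample F: E = 191.0 GPa, ρ = 7911 kg/m³
  sample Y: E = 46.97 GPa, ρ = 1811 kg/m³
  sample G: E = 82.50 GPa, ρ = 1520 kg/m³
  sample W: E = 62.74 GPa, ρ = 2271 kg/m³
  sample G: M = 2.86×10⁻³
  sample Y: M = 1.99×10⁻³
  sample W: M = 1.75×10⁻³
  sample Z: M = 1.19×10⁻³
  sample F: M = 0.728×10⁻³
Highest index: sample G.

sample G, M = 2.86×10⁻³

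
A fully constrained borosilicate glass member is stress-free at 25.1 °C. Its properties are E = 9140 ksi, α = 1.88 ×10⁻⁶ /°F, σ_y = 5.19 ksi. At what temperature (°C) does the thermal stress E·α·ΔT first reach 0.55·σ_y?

E = 9140 ksi = 63.02 GPa.
α = 1.88×10⁻⁶/°F × 9/5 = 3.38×10⁻⁶/K.
σ_y = 5.19 ksi = 35.78 MPa.
E·α·ΔT = 19.68 MPa ⇒ ΔT = 19.68 / (63.02×10³ × 3.38×10⁻⁶) = 92.29 K.
T = 25.1 + 92.29 = 117.4 °C.

117 °C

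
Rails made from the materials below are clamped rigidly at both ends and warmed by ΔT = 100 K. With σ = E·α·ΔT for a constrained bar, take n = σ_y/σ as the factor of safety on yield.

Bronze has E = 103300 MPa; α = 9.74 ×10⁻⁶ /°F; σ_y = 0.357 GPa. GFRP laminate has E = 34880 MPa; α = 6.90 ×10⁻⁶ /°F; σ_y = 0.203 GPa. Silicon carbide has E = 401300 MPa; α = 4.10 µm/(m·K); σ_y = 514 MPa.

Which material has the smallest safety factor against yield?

Converting E to GPa, α to ×10⁻⁶/K, σ_y to MPa, then σ and n for each:
  bronze: E = 103.3, α = 17.5, σ_y = 357.0 → σ = 181 MPa, n = 1.97
  GFRP laminate: E = 34.88, α = 12.4, σ_y = 203.0 → σ = 43.3 MPa, n = 4.69
  silicon carbide: E = 401.3, α = 4.10, σ_y = 514.0 → σ = 165 MPa, n = 3.12
The minimum is bronze at n = 1.97.

bronze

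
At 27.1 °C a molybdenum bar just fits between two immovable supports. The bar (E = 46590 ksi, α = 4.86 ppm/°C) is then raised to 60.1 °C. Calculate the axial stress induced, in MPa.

51.5 MPa

E = 46590 ksi = 321.2 GPa.
ΔT = 33.00 K. Constrained thermal stress σ = E·α·ΔT = 321.2×10³ MPa × 4.86×10⁻⁶ × 33.00 = 51.5 MPa (compressive).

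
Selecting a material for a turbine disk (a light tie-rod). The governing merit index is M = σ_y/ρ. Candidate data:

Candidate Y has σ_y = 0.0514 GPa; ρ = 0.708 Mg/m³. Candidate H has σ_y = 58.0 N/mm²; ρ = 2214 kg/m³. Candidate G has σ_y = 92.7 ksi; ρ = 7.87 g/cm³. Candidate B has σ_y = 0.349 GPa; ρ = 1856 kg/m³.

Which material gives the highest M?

In SI units:
  candidate Y: σ_y = 51.40 MPa, ρ = 708.0 kg/m³
  candidate H: σ_y = 58.00 MPa, ρ = 2214 kg/m³
  candidate G: σ_y = 639.1 MPa, ρ = 7870 kg/m³
  candidate B: σ_y = 349.0 MPa, ρ = 1856 kg/m³
  candidate B: M = 188 kN·m/kg
  candidate G: M = 81.2 kN·m/kg
  candidate Y: M = 72.6 kN·m/kg
  candidate H: M = 26.2 kN·m/kg
Candidate B ranks first.

candidate B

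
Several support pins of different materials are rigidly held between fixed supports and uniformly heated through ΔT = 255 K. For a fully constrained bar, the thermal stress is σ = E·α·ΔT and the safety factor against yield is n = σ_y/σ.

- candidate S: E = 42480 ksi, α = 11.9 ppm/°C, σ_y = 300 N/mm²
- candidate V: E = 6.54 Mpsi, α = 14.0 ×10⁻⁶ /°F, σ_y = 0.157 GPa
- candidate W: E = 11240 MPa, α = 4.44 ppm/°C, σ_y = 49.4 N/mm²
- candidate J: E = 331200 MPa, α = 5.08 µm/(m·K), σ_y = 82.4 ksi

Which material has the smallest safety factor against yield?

With everything in SI (GPa, ×10⁻⁶/K, MPa):
  candidate S: E = 292.9, α = 11.9, σ_y = 300.0 → σ = 889 MPa, n = 0.338
  candidate V: E = 45.09, α = 25.2, σ_y = 157.0 → σ = 290 MPa, n = 0.542
  candidate W: E = 11.24, α = 4.44, σ_y = 49.40 → σ = 12.7 MPa, n = 3.88
  candidate J: E = 331.2, α = 5.08, σ_y = 568.1 → σ = 429 MPa, n = 1.32
The minimum is candidate S at n = 0.338.

candidate S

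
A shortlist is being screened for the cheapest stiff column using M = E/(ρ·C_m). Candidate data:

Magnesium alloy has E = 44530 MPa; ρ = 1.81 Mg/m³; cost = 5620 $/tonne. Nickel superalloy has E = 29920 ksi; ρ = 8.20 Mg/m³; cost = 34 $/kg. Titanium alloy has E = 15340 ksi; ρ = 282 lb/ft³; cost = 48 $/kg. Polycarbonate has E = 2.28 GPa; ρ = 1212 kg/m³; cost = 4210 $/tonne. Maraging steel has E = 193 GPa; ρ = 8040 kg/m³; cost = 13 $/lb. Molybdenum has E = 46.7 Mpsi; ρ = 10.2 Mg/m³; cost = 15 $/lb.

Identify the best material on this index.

magnesium alloy

Putting every candidate on a common basis:
  magnesium alloy: E = 44.53 GPa, ρ = 1810 kg/m³, cost = 5.620 $/kg
  nickel superalloy: E = 206.3 GPa, ρ = 8200 kg/m³, cost = 34.00 $/kg
  titanium alloy: E = 105.8 GPa, ρ = 4517 kg/m³, cost = 48.00 $/kg
  polycarbonate: E = 2.280 GPa, ρ = 1212 kg/m³, cost = 4.210 $/kg
  maraging steel: E = 193.0 GPa, ρ = 8040 kg/m³, cost = 28.66 $/kg
  molybdenum: E = 322.0 GPa, ρ = 10200 kg/m³, cost = 33.07 $/kg
  magnesium alloy: M = 4.38 MN·m per $
  molybdenum: M = 0.955 MN·m per $
  maraging steel: M = 0.838 MN·m per $
  nickel superalloy: M = 0.740 MN·m per $
  titanium alloy: M = 0.488 MN·m per $
  polycarbonate: M = 0.447 MN·m per $
Magnesium alloy ranks first.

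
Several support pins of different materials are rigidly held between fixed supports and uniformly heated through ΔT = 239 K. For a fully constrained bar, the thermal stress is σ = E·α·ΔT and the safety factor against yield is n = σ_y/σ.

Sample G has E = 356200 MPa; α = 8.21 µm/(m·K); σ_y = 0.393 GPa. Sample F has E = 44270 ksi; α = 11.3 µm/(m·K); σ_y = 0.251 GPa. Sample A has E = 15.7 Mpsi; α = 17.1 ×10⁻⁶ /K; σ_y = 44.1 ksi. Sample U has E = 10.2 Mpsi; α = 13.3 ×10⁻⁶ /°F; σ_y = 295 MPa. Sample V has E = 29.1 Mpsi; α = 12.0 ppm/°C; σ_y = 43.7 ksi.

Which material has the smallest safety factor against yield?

sample F

Per material, after unit conversion:
  sample G: E = 356.2, α = 8.21, σ_y = 393.0 → σ = 699 MPa, n = 0.562
  sample F: E = 305.2, α = 11.3, σ_y = 251.0 → σ = 824 MPa, n = 0.304
  sample A: E = 108.2, α = 17.1, σ_y = 304.1 → σ = 442 MPa, n = 0.687
  sample U: E = 70.33, α = 23.9, σ_y = 295.0 → σ = 402 MPa, n = 0.733
  sample V: E = 200.6, α = 12.0, σ_y = 301.3 → σ = 575 MPa, n = 0.524
Sample F has the lowest safety factor, n = 0.304.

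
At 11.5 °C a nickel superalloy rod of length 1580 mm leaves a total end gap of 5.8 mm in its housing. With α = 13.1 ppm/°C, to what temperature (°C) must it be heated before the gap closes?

α·L₀·ΔT = 5.8 mm ⇒ ΔT = 5.8 / (13.1×10⁻⁶ × 1580.0) = 280.2 K.
T = 11.5 + 280.2 = 291.7 °C.

292 °C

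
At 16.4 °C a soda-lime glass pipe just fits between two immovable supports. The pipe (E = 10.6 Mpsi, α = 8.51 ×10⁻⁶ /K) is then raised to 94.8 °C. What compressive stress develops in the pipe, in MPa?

48.8 MPa

E = 10.6 Mpsi = 73.08 GPa.
ΔT = 78.40 K. Constrained thermal stress σ = E·α·ΔT = 73.08×10³ MPa × 8.51×10⁻⁶ × 78.40 = 48.8 MPa (compressive).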